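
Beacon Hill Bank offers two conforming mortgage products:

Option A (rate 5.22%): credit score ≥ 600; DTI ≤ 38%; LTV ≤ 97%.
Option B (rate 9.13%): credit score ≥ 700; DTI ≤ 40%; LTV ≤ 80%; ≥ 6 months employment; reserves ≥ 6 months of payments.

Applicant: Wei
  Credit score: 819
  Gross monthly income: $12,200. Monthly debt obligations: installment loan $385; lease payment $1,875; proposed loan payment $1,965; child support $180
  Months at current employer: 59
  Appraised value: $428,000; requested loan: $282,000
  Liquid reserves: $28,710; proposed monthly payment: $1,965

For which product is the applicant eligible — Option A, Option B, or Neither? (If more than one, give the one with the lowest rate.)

Option A

Total debts = (385 + 1,875 + 1,965 + 180) = 4,405; DTI = 4,405/12,200 = 36.1%.
LTV = 282,000/428,000 = 65.9%.
Reserves = 28,710/1,965 = 14.6 months.
Option A: score 819 ≥ 600; DTI 36.1% ≤ 38%; LTV 65.9% ≤ 97% → qualifies.
Option B: score 819 ≥ 700; DTI 36.1% ≤ 40%; LTV 65.9% ≤ 80%; employment 59 ≥ 6 mo; reserves 14.6 ≥ 6 mo → qualifies.
Qualifying: Option A, Option B. Lowest rate is 5.22% → Option A.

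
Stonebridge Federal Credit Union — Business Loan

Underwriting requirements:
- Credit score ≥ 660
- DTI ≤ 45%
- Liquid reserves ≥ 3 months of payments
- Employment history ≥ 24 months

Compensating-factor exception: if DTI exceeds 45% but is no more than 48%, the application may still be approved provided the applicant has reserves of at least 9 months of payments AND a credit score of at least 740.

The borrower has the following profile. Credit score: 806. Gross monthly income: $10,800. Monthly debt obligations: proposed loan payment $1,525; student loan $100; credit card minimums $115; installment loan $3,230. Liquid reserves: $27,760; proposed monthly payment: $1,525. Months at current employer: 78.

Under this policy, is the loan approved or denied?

Approved

Credit score 806 ≥ 660 (meets base)
Total debts = (1,525 + 100 + 115 + 3,230) = 4,970. DTI = 4,970/10,800 = 46% > 45% — standard DTI limit exceeded.
Reserves = 27,760/1,525 = 18.2 months ≥ 3
Employment 78 ≥ 24 months
DTI 46% is within the 45%–48% exception band; checking compensating factors.
Override check — reserves: 18.2 mo (ok); score: 806 (ok).
Both compensating conditions met → exception applies.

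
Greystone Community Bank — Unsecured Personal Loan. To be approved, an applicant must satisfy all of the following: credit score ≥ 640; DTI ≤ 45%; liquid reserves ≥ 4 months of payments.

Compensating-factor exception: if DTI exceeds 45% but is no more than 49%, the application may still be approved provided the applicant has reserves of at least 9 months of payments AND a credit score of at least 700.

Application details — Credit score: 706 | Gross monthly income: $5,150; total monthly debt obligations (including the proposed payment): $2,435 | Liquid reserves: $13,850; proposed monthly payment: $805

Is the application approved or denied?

Credit score 706 ≥ 640 (meets base)
DTI: 2,435 ÷ 5,150 = 47.3%, over the 45% base limit.
Reserves: 13,850 ÷ 805 = 17.2 months (meets 4-month minimum)
DTI 47.3% is within the 45%–49% exception band; checking compensating factors.
Override check — reserves: 17.2 mo (ok); score: 706 (ok).
Both compensating conditions met → exception applies.

Approved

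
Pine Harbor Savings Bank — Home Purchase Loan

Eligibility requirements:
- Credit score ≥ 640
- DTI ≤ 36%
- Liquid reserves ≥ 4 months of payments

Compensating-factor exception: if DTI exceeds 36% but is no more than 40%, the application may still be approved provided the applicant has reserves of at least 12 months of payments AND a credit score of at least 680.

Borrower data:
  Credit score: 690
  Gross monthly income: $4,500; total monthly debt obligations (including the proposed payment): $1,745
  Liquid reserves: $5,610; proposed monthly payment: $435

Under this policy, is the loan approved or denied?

Credit score 690 ≥ 640 (meets base)
DTI: 1,745 ÷ 4,500 = 38.8%, over the 36% base limit.
Reserves = 5,610/435 = 12.9 months ≥ 4
DTI 38.8% is within the 36%–40% exception band; checking compensating factors.
Reserves 12.9 ≥ 12 months; credit score 690 ≥ 680.
Both override conditions satisfied; DTI exception granted.

Approved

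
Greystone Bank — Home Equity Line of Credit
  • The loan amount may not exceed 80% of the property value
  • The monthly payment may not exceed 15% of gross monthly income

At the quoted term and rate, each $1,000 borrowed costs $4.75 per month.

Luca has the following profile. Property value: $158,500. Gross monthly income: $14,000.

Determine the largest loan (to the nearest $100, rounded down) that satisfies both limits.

$126,800

Payment cap: 15% × $14,000 = $2,100/month.
At $4.75 per $1,000, that supports 2,100/4.75 × 1,000 ≈ $442,105 → $442,100.
LTV cap: 80% × $158,500 = $126,800 → $126,800.
Binding constraint: loan-to-value.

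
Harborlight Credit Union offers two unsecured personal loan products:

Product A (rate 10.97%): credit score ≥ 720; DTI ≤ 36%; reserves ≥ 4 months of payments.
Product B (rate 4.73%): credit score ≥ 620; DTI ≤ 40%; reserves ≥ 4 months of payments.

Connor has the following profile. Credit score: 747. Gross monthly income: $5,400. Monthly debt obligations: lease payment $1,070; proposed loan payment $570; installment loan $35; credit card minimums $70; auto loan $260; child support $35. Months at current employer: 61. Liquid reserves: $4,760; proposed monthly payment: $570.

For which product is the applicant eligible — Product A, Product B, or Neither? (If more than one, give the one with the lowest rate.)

Total debts = (1,070 + 570 + 35 + 70 + 260 + 35) = 2,040; DTI = 2,040/5,400 = 37.8%.
Reserves = 4,760/570 = 8.4 months.
Product A: score 747 ≥ 720; DTI 37.8% > 36%; reserves 8.4 ≥ 4 mo → does not qualify.
Product B: score 747 ≥ 620; DTI 37.8% ≤ 40%; reserves 8.4 ≥ 4 mo → qualifies.

Product B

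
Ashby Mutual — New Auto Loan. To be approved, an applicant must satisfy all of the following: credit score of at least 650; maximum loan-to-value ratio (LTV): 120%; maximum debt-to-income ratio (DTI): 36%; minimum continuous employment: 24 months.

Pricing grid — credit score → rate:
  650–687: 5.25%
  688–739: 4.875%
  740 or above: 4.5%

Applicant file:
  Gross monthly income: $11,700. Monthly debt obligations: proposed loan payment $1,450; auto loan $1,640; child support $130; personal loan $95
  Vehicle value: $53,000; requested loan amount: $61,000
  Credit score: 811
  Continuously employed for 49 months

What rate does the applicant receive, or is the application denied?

Approved at 4.5%

Credit score 811 ≥ 650 (meets minimum)
Employment 49 ≥ 24 months
LTV: 61,000 ÷ 53,000 = 115.1%, within 120% cap
Total monthly debts = (1,450 + 1,640 + 130 + 95) = 3,315. DTI = 3,315/11,700 = 28.3% ≤ 36%
All requirements met. Score 811 falls in the 740 or above tier → 4.5%.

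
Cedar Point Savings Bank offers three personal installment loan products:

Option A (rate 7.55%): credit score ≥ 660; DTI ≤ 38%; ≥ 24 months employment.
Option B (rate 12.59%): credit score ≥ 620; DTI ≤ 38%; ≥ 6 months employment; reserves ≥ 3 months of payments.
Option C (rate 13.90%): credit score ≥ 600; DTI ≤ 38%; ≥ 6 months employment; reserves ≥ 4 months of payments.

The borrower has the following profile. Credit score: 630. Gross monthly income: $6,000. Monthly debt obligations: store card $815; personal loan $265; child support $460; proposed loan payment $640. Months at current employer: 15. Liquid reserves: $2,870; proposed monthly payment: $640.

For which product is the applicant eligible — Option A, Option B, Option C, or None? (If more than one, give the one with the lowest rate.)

Total debts = (815 + 265 + 460 + 640) = 2,180; DTI = 2,180/6,000 = 36.3%.
Reserves = 2,870/640 = 4.5 months.
Option A: score 630 < 660; DTI 36.3% ≤ 38%; employment 15 < 24 mo → does not qualify.
Option B: score 630 ≥ 620; DTI 36.3% ≤ 38%; employment 15 ≥ 6 mo; reserves 4.5 ≥ 3 mo → qualifies.
Option C: score 630 ≥ 600; DTI 36.3% ≤ 38%; employment 15 ≥ 6 mo; reserves 4.5 ≥ 4 mo → qualifies.
Qualifying: Option B, Option C. Lowest rate is 12.59% → Option B.

Option B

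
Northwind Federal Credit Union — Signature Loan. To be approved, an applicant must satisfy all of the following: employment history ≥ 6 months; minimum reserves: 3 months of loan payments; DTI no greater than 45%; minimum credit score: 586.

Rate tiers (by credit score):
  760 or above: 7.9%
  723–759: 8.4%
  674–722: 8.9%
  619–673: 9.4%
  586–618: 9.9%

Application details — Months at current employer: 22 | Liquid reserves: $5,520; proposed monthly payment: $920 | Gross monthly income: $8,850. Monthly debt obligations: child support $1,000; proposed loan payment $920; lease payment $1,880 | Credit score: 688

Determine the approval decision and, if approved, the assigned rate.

Approved at 8.9%

Credit score 688 ≥ 586 (meets minimum)
Reserves: 5,520 ÷ 920 = 6.0 months (meets 3-month minimum)
Total monthly debts = (1,000 + 920 + 1,880) = 3,800. DTI: 3,800 ÷ 8,850 = 42.9%, within the 45% cap
Employment 22 ≥ 6 months
All requirements met. Score 688 falls in the 674–722 tier → 8.9%.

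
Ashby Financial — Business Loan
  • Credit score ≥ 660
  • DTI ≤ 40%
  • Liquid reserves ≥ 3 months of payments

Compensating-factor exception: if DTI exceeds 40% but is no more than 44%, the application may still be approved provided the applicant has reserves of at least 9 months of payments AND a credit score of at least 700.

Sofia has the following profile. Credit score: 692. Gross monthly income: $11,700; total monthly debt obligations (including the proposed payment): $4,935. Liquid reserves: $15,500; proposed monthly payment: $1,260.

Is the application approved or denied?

Denied

Credit score 692 ≥ 660 (meets base)
DTI = 4,935/11,700 = 42.2% > 40% — standard DTI limit exceeded.
Reserves = 15,500/1,260 = 12.3 months ≥ 3
42.2% falls in the override range (40%–44%), so the compensating-factor test applies.
Reserves 12.3 ≥ 9 months; credit score 692 < 700.
Override conditions not both satisfied; exception does not apply.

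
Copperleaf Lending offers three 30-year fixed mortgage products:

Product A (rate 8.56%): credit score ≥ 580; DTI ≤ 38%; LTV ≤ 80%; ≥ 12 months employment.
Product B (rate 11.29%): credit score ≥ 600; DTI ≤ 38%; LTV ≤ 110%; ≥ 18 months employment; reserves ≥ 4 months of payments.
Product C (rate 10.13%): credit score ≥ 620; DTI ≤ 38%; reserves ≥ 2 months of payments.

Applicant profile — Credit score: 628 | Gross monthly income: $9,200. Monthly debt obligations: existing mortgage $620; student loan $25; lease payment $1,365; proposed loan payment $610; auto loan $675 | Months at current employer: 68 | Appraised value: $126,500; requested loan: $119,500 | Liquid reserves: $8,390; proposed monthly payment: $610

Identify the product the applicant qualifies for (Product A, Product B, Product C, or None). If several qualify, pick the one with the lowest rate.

Total debts = (620 + 25 + 1,365 + 610 + 675) = 3,295; DTI = 3,295/9,200 = 35.8%.
LTV = 119,500/126,500 = 94.5%.
Reserves = 8,390/610 = 13.8 months.
Product A: score 628 ≥ 580; DTI 35.8% ≤ 38%; LTV 94.5% > 80%; employment 68 ≥ 12 mo → does not qualify.
Product B: score 628 ≥ 600; DTI 35.8% ≤ 38%; LTV 94.5% ≤ 110%; employment 68 ≥ 18 mo; reserves 13.8 ≥ 4 mo → qualifies.
Product C: score 628 ≥ 620; DTI 35.8% ≤ 38%; reserves 13.8 ≥ 2 mo → qualifies.
Qualifying: Product B, Product C. Lowest rate is 10.13% → Product C.

Product C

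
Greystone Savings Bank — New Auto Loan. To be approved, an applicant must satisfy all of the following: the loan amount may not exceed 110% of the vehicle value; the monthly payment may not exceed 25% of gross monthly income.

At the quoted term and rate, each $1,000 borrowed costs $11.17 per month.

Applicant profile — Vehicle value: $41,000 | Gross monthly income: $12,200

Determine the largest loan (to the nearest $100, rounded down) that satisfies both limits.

$45,100

Payment cap: 25% × $12,200 = $3,050/month.
At $11.17 per $1,000, that supports 3,050/11.17 × 1,000 ≈ $273,052 → $273,000.
LTV cap: 110% × $41,000 = $45,100 → $45,100.
Binding constraint: loan-to-value.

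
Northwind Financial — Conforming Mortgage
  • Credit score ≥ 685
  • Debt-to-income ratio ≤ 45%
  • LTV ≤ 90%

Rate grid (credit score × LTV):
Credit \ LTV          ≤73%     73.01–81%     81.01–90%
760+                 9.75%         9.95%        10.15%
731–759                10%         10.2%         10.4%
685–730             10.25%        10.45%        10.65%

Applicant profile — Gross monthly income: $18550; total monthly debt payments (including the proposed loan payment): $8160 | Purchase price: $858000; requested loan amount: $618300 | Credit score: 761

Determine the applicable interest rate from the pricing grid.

Credit score 761 ≥ 685; Debt-to-income = 8,160/18,550 = 44% — meets 45% limit
Loan-to-value = 618,300/858,000 = 72.1% — pass (90% max)
Row: 761 falls in 760+. Column: 72.1% falls in ≤73%. Rate = 9.75%.

9.75%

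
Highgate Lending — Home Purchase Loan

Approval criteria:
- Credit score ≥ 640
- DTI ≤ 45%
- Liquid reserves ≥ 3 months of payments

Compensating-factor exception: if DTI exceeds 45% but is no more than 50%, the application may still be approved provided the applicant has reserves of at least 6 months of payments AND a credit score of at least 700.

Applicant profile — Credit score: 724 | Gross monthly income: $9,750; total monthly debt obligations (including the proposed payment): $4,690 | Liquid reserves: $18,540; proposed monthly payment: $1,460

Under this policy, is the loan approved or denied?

Approved

Credit score 724 ≥ 640 (meets base)
DTI = 4,690/9,750 = 48.1% > 45% — standard DTI limit exceeded.
Liquid reserves cover 18,540/1,460 = 12.7 months — ≥ 3 required
DTI 48.1% is within the 45%–50% exception band; checking compensating factors.
Override check — reserves: 12.7 mo (ok); score: 724 (ok).
Both override conditions satisfied; DTI exception granted.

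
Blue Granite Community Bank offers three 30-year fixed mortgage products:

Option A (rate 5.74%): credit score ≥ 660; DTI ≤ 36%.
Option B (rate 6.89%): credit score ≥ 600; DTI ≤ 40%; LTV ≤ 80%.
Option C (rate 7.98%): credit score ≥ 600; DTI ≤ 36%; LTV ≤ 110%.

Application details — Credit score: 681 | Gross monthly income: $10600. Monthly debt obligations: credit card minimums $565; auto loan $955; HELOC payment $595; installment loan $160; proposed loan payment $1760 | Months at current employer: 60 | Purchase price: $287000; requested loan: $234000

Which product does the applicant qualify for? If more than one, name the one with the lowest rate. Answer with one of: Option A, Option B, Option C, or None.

Total debts = (565 + 955 + 595 + 160 + 1,760) = 4,035; DTI = 4,035/10,600 = 38.1%.
LTV = 234,000/287,000 = 81.5%.
Option A: score 681 ≥ 660; DTI 38.1% > 36% → does not qualify.
Option B: score 681 ≥ 600; DTI 38.1% ≤ 40%; LTV 81.5% > 80% → does not qualify.
Option C: score 681 ≥ 600; DTI 38.1% > 36%; LTV 81.5% ≤ 110% → does not qualify.

None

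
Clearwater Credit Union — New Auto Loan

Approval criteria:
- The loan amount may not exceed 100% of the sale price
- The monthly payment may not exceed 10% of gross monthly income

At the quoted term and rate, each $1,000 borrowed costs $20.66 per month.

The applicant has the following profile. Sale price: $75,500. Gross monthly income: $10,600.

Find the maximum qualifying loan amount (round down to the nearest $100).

Payment cap: 10% × $10,600 = $1,060/month.
At $20.66 per $1,000, that supports 1,060/20.66 × 1,000 ≈ $51,306 → $51,300.
LTV cap: 100% × $75,500 = $75,500 → $75,500.
Binding constraint: payment-to-income.

$51,300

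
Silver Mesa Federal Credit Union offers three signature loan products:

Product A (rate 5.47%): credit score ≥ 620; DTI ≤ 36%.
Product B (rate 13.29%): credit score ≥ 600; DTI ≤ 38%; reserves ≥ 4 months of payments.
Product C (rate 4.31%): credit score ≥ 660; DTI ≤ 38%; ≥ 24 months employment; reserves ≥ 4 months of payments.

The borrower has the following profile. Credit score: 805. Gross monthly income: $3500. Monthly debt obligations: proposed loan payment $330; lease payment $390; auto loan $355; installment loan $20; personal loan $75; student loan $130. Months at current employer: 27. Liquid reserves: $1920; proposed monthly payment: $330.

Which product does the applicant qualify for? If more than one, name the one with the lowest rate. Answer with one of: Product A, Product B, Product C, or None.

Total debts = (330 + 390 + 355 + 20 + 75 + 130) = 1,300; DTI = 1,300/3,500 = 37.1%.
Reserves = 1,920/330 = 5.8 months.
Product A: score 805 ≥ 620; DTI 37.1% > 36% → does not qualify.
Product B: score 805 ≥ 600; DTI 37.1% ≤ 38%; reserves 5.8 ≥ 4 mo → qualifies.
Product C: score 805 ≥ 660; DTI 37.1% ≤ 38%; employment 27 ≥ 24 mo; reserves 5.8 ≥ 4 mo → qualifies.
Qualifying: Product B, Product C. Lowest rate is 4.31% → Product C.

Product C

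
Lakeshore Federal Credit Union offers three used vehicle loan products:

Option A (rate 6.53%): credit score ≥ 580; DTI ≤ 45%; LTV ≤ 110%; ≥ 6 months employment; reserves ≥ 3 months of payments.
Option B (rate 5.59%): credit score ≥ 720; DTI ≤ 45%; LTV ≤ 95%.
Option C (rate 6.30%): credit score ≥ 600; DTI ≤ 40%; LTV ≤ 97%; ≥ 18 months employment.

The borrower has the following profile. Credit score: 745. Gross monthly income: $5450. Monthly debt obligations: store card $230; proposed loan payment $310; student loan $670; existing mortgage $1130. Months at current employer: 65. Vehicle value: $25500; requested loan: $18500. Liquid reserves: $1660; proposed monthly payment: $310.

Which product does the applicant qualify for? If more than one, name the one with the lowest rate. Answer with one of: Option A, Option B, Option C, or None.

Option B

Total debts = (230 + 310 + 670 + 1,130) = 2,340; DTI = 2,340/5,450 = 42.9%.
LTV = 18,500/25,500 = 72.5%.
Reserves = 1,660/310 = 5.4 months.
Option A: score 745 ≥ 580; DTI 42.9% ≤ 45%; LTV 72.5% ≤ 110%; employment 65 ≥ 6 mo; reserves 5.4 ≥ 3 mo → qualifies.
Option B: score 745 ≥ 720; DTI 42.9% ≤ 45%; LTV 72.5% ≤ 95% → qualifies.
Option C: score 745 ≥ 600; DTI 42.9% > 40%; LTV 72.5% ≤ 97%; employment 65 ≥ 18 mo → does not qualify.
Qualifying: Option A, Option B. Lowest rate is 5.59% → Option B.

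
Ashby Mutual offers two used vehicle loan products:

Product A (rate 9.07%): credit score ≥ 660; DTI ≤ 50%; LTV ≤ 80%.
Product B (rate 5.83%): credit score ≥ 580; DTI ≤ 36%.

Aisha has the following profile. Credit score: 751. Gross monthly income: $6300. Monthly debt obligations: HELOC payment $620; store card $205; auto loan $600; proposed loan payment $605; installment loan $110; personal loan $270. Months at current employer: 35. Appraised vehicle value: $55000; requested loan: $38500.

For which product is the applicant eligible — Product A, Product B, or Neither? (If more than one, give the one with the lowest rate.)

Product A

Total debts = (620 + 205 + 600 + 605 + 110 + 270) = 2,410; DTI = 2,410/6,300 = 38.3%.
LTV = 38,500/55,000 = 70%.
Product A: score 751 ≥ 660; DTI 38.3% ≤ 50%; LTV 70% ≤ 80% → qualifies.
Product B: score 751 ≥ 580; DTI 38.3% > 36% → does not qualify.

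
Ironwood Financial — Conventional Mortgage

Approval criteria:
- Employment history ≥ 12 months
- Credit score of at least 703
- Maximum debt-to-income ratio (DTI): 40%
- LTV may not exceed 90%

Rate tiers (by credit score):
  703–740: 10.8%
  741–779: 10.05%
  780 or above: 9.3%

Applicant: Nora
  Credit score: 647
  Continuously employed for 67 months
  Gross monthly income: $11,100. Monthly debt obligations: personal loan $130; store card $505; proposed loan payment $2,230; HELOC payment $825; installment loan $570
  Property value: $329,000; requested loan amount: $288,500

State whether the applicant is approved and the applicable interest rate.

Credit score 647 < 703 (below minimum)
Total monthly debts = (130 + 505 + 2,230 + 825 + 570) = 4,260. DTI = 4,260/11,100 = 38.4% ≤ 40%
Employment 67 ≥ 12 months
LTV: 288,500 ÷ 329,000 = 87.7%, within 90% cap
Not all requirements met → denied.

Denied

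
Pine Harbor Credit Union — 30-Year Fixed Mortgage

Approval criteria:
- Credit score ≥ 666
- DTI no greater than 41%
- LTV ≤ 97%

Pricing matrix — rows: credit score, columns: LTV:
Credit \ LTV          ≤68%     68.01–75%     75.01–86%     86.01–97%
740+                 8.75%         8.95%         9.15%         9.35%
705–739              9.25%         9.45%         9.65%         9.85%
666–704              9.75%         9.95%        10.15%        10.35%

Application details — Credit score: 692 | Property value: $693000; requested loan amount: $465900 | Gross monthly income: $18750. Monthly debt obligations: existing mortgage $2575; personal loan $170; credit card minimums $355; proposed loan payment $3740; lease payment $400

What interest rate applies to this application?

Credit score 692 ≥ 666; Total monthly debts = (2,575 + 170 + 355 + 3,740 + 400) = 7,240. DTI = 7,240/18,750 = 38.6% ≤ 41%
Loan-to-value = 465,900/693,000 = 67.2% — pass (97% max)
Row: 692 falls in 666–704. Column: 67.2% falls in ≤68%. Rate = 9.75%.

9.75%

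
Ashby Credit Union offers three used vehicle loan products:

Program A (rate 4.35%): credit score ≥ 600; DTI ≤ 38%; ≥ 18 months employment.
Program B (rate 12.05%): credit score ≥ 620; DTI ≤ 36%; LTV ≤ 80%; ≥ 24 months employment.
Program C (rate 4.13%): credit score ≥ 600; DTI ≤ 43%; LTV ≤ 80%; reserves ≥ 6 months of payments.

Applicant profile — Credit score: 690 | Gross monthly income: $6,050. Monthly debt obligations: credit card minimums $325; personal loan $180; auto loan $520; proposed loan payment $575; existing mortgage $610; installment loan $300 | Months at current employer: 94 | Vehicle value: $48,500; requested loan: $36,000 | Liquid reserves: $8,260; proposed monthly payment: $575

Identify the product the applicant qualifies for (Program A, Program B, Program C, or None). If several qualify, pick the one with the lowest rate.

Total debts = (325 + 180 + 520 + 575 + 610 + 300) = 2,510; DTI = 2,510/6,050 = 41.5%.
LTV = 36,000/48,500 = 74.2%.
Reserves = 8,260/575 = 14.4 months.
Program A: score 690 ≥ 600; DTI 41.5% > 38%; employment 94 ≥ 18 mo → does not qualify.
Program B: score 690 ≥ 620; DTI 41.5% > 36%; LTV 74.2% ≤ 80%; employment 94 ≥ 24 mo → does not qualify.
Program C: score 690 ≥ 600; DTI 41.5% ≤ 43%; LTV 74.2% ≤ 80%; reserves 14.4 ≥ 6 mo → qualifies.

Program C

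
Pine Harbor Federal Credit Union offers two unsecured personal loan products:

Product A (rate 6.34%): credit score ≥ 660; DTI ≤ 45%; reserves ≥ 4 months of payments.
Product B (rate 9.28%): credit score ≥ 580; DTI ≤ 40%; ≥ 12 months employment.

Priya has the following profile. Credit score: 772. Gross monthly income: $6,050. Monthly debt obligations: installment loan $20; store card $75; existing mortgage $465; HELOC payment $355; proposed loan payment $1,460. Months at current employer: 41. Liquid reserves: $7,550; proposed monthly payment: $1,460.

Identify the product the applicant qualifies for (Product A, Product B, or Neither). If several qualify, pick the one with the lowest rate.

Product A

Total debts = (20 + 75 + 465 + 355 + 1,460) = 2,375; DTI = 2,375/6,050 = 39.3%.
Reserves = 7,550/1,460 = 5.2 months.
Product A: score 772 ≥ 660; DTI 39.3% ≤ 45%; reserves 5.2 ≥ 4 mo → qualifies.
Product B: score 772 ≥ 580; DTI 39.3% ≤ 40%; employment 41 ≥ 12 mo → qualifies.
Qualifying: Product A, Product B. Lowest rate is 6.34% → Product A.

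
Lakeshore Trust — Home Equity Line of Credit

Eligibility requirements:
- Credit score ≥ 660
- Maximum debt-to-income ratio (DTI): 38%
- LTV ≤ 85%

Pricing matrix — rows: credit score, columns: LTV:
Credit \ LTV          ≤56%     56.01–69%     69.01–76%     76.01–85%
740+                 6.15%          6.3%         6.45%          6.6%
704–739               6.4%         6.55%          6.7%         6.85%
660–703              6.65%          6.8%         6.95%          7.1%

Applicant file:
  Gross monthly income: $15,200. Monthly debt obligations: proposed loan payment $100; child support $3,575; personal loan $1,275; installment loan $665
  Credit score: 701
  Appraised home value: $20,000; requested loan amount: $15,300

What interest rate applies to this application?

7.1%

Credit score 701 ≥ 660; Total monthly debts = (100 + 3,575 + 1,275 + 665) = 5,615. DTI = 5,615/15,200 = 36.9% ≤ 38%
Loan-to-value = 15,300/20,000 = 76.5% — pass (85% max)
Credit 701 → row 660–703; LTV 76.5% → column 76.01–85%. Grid cell → 7.1%.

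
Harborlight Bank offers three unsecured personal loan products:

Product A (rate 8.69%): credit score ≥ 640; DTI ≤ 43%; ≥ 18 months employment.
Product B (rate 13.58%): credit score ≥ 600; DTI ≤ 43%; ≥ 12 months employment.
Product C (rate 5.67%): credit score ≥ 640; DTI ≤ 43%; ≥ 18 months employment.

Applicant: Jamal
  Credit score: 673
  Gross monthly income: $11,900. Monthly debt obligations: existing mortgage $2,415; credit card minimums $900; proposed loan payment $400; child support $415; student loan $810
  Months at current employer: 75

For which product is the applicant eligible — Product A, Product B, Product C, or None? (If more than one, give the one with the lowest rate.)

Product C

Total debts = (2,415 + 900 + 400 + 415 + 810) = 4,940; DTI = 4,940/11,900 = 41.5%.
Product A: score 673 ≥ 640; DTI 41.5% ≤ 43%; employment 75 ≥ 18 mo → qualifies.
Product B: score 673 ≥ 600; DTI 41.5% ≤ 43%; employment 75 ≥ 12 mo → qualifies.
Product C: score 673 ≥ 640; DTI 41.5% ≤ 43%; employment 75 ≥ 18 mo → qualifies.
Qualifying: Product A, Product B, Product C. Lowest rate is 5.67% → Product C.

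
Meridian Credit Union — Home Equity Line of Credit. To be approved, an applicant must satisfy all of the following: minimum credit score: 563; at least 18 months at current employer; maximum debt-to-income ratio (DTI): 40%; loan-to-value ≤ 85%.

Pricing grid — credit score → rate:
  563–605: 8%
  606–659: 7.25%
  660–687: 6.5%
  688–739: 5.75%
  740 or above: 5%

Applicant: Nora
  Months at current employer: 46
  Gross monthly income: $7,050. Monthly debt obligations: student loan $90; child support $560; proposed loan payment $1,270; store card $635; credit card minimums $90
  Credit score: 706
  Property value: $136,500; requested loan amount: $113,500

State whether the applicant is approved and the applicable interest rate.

Approved at 5.75%

Credit score 706 ≥ 563 (meets minimum)
LTV = 113,500/136,500 = 83.2% ≤ 85%
Employment 46 ≥ 18 months
Total monthly debts = (90 + 560 + 1,270 + 635 + 90) = 2,645. DTI: 2,645 ÷ 7,050 = 37.5%, within the 40% cap
All requirements met. Score 706 falls in the 688–739 tier → 5.75%.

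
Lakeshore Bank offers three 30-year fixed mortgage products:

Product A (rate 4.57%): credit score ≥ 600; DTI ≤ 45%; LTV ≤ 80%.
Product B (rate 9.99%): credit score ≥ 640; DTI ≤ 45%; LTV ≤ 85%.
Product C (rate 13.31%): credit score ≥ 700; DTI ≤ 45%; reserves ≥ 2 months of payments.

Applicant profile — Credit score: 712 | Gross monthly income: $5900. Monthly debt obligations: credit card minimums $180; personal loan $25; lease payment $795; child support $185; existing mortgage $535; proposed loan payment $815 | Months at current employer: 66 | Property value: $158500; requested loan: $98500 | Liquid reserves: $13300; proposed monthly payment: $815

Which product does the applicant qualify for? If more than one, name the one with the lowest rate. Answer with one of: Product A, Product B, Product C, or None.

Product A

Total debts = (180 + 25 + 795 + 185 + 535 + 815) = 2,535; DTI = 2,535/5,900 = 43%.
LTV = 98,500/158,500 = 62.1%.
Reserves = 13,300/815 = 16.3 months.
Product A: score 712 ≥ 600; DTI 43% ≤ 45%; LTV 62.1% ≤ 80% → qualifies.
Product B: score 712 ≥ 640; DTI 43% ≤ 45%; LTV 62.1% ≤ 85% → qualifies.
Product C: score 712 ≥ 700; DTI 43% ≤ 45%; reserves 16.3 ≥ 2 mo → qualifies.
Qualifying: Product A, Product B, Product C. Lowest rate is 4.57% → Product A.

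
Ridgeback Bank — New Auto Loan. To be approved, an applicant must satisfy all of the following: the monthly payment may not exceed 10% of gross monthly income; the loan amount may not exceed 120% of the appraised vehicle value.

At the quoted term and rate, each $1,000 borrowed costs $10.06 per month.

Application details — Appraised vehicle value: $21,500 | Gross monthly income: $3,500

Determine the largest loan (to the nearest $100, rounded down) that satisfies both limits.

Payment cap: 10% × $3,500 = $350/month.
At $10.06 per $1,000, that supports 350/10.06 × 1,000 ≈ $34,791 → $34,700.
LTV cap: 120% × $21,500 = $25,800 → $25,800.
Binding constraint: loan-to-value.

$25,800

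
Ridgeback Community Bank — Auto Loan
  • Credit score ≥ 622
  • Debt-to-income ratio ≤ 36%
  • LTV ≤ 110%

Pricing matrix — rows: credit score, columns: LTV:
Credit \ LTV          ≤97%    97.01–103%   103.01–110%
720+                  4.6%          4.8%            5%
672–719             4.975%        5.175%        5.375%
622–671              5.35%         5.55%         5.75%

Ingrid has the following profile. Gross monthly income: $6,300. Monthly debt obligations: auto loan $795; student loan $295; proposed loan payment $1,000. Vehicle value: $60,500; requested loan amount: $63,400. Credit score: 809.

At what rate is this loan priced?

Credit score 809 ≥ 622; Total monthly debts = (795 + 295 + 1,000) = 2,090. Debt-to-income = 2,090/6,300 = 33.2% — meets 36% limit
Loan-to-value = 63,400/60,500 = 104.8% — pass (110% max)
Row: 809 falls in 720+. Column: 104.8% falls in 103.01–110%. Rate = 5%.

5%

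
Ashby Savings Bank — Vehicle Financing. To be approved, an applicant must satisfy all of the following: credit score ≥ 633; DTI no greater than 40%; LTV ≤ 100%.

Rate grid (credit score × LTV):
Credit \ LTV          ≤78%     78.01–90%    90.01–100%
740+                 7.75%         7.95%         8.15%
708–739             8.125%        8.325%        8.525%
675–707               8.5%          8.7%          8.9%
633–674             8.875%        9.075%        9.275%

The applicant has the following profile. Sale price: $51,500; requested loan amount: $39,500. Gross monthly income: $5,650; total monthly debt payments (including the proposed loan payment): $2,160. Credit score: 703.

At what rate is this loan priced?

8.5%

Credit score 703 ≥ 633; DTI = 2,160/5,650 = 38.2% ≤ 40%
Loan-to-value = 39,500/51,500 = 76.7% — pass (100% max)
Credit 703 → row 675–707; LTV 76.7% → column ≤78%. Grid cell → 8.5%.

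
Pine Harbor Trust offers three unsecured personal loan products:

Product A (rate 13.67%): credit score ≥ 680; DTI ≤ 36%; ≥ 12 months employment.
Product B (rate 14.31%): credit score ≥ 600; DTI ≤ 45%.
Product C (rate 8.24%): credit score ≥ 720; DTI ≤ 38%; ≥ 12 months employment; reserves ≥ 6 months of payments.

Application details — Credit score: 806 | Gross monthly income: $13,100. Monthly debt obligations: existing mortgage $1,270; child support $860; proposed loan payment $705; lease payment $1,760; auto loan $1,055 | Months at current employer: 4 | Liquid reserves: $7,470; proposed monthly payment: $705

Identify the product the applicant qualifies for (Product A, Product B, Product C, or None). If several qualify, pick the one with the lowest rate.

Total debts = (1,270 + 860 + 705 + 1,760 + 1,055) = 5,650; DTI = 5,650/13,100 = 43.1%.
Reserves = 7,470/705 = 10.6 months.
Product A: score 806 ≥ 680; DTI 43.1% > 36%; employment 4 < 12 mo → does not qualify.
Product B: score 806 ≥ 600; DTI 43.1% ≤ 45% → qualifies.
Product C: score 806 ≥ 720; DTI 43.1% > 38%; employment 4 < 12 mo; reserves 10.6 ≥ 6 mo → does not qualify.

Product B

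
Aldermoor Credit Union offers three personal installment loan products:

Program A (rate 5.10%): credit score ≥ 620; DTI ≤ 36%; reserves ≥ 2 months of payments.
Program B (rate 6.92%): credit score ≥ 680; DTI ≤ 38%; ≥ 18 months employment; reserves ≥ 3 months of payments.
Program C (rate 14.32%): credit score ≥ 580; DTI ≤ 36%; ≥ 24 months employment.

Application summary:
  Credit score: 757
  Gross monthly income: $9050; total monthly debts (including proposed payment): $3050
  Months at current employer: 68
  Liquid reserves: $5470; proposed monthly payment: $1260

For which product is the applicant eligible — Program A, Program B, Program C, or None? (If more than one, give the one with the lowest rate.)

Program A

DTI = 3,050/9,050 = 33.7%.
Reserves = 5,470/1,260 = 4.3 months.
Program A: score 757 ≥ 620; DTI 33.7% ≤ 36%; reserves 4.3 ≥ 2 mo → qualifies.
Program B: score 757 ≥ 680; DTI 33.7% ≤ 38%; employment 68 ≥ 18 mo; reserves 4.3 ≥ 3 mo → qualifies.
Program C: score 757 ≥ 580; DTI 33.7% ≤ 36%; employment 68 ≥ 24 mo → qualifies.
Qualifying: Program A, Program B, Program C. Lowest rate is 5.10% → Program A.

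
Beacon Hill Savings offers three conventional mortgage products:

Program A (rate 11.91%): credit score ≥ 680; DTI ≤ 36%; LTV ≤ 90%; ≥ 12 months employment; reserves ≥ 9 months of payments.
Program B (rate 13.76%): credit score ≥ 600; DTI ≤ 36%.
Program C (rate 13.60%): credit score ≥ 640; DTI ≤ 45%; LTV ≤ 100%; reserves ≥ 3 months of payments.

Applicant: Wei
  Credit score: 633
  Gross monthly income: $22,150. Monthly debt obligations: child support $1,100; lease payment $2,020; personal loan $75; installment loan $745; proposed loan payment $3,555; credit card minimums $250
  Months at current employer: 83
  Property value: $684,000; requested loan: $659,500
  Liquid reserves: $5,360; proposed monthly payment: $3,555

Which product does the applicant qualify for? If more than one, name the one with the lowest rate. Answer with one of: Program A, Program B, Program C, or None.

Total debts = (1,100 + 2,020 + 75 + 745 + 3,555 + 250) = 7,745; DTI = 7,745/22,150 = 35%.
LTV = 659,500/684,000 = 96.4%.
Reserves = 5,360/3,555 = 1.5 months.
Program A: score 633 < 680; DTI 35% ≤ 36%; LTV 96.4% > 90%; employment 83 ≥ 12 mo; reserves 1.5 < 9 mo → does not qualify.
Program B: score 633 ≥ 600; DTI 35% ≤ 36% → qualifies.
Program C: score 633 < 640; DTI 35% ≤ 45%; LTV 96.4% ≤ 100%; reserves 1.5 < 3 mo → does not qualify.

Program B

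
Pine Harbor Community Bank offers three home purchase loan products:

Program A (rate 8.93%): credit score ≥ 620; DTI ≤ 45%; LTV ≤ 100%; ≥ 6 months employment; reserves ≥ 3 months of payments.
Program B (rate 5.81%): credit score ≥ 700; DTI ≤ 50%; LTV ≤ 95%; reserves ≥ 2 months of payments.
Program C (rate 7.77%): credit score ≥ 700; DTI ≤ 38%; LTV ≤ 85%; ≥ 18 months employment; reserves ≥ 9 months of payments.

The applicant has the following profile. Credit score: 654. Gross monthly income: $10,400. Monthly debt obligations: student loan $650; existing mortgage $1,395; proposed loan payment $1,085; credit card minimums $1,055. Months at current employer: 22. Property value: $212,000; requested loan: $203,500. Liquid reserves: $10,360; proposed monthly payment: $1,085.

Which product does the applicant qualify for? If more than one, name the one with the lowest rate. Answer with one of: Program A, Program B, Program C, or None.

Program A

Total debts = (650 + 1,395 + 1,085 + 1,055) = 4,185; DTI = 4,185/10,400 = 40.2%.
LTV = 203,500/212,000 = 96%.
Reserves = 10,360/1,085 = 9.5 months.
Program A: score 654 ≥ 620; DTI 40.2% ≤ 45%; LTV 96% ≤ 100%; employment 22 ≥ 6 mo; reserves 9.5 ≥ 3 mo → qualifies.
Program B: score 654 < 700; DTI 40.2% ≤ 50%; LTV 96% > 95%; reserves 9.5 ≥ 2 mo → does not qualify.
Program C: score 654 < 700; DTI 40.2% > 38%; LTV 96% > 85%; employment 22 ≥ 18 mo; reserves 9.5 ≥ 9 mo → does not qualify.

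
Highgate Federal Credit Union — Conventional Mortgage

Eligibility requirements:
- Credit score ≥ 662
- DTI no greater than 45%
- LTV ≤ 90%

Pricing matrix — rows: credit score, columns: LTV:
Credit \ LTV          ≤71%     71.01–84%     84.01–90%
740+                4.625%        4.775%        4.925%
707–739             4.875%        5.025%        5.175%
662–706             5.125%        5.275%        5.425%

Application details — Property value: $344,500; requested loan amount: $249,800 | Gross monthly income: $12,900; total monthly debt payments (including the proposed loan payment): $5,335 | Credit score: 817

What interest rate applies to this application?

4.775%

Credit score 817 ≥ 662; Debt-to-income = 5,335/12,900 = 41.4% — meets 45% limit
LTV: 249,800 ÷ 344,500 = 72.5%, within 90% cap
Score 817 is in the 740+ band; LTV 72.5% is in the 71.01–84% band → 4.775%.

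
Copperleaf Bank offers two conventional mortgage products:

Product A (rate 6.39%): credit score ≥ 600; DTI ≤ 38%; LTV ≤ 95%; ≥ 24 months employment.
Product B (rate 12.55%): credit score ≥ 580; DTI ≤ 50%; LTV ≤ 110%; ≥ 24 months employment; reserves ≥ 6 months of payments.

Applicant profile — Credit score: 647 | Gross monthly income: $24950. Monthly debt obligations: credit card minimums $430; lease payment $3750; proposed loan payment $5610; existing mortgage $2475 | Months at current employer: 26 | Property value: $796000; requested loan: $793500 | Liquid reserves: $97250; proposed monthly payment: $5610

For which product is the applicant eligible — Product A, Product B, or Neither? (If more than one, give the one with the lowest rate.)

Product B

Total debts = (430 + 3,750 + 5,610 + 2,475) = 12,265; DTI = 12,265/24,950 = 49.2%.
LTV = 793,500/796,000 = 99.7%.
Reserves = 97,250/5,610 = 17.3 months.
Product A: score 647 ≥ 600; DTI 49.2% > 38%; LTV 99.7% > 95%; employment 26 ≥ 24 mo → does not qualify.
Product B: score 647 ≥ 580; DTI 49.2% ≤ 50%; LTV 99.7% ≤ 110%; employment 26 ≥ 24 mo; reserves 17.3 ≥ 6 mo → qualifies.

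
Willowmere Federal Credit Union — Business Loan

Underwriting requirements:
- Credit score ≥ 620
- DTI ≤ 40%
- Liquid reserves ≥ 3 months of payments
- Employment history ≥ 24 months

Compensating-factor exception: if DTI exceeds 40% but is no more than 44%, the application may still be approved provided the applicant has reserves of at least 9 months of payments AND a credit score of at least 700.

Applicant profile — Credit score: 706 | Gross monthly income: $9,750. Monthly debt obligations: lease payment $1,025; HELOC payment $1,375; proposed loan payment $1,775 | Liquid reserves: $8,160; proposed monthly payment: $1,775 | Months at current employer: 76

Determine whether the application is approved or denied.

Credit score 706 ≥ 620 (meets base)
Total debts = (1,025 + 1,375 + 1,775) = 4,175. DTI = 4,175/9,750 = 42.8% > 40% — standard DTI limit exceeded.
Reserves = 8,160/1,775 = 4.6 months ≥ 3
Employment 76 ≥ 24 months
42.8% falls in the override range (40%–44%), so the compensating-factor test applies.
Reserves 4.6 < 9 months; credit score 706 ≥ 700.
Override conditions not both satisfied; exception does not apply.

Denied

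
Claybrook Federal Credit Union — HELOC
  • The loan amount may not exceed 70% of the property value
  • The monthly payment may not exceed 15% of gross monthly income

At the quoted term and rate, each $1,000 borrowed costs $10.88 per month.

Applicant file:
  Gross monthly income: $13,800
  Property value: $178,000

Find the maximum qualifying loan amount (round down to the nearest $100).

Payment cap: 15% × $13,800 = $2,070/month.
At $10.88 per $1,000, that supports 2,070/10.88 × 1,000 ≈ $190,257 → $190,200.
LTV cap: 70% × $178,000 = $124,600 → $124,600.
Binding constraint: loan-to-value.

$124,600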